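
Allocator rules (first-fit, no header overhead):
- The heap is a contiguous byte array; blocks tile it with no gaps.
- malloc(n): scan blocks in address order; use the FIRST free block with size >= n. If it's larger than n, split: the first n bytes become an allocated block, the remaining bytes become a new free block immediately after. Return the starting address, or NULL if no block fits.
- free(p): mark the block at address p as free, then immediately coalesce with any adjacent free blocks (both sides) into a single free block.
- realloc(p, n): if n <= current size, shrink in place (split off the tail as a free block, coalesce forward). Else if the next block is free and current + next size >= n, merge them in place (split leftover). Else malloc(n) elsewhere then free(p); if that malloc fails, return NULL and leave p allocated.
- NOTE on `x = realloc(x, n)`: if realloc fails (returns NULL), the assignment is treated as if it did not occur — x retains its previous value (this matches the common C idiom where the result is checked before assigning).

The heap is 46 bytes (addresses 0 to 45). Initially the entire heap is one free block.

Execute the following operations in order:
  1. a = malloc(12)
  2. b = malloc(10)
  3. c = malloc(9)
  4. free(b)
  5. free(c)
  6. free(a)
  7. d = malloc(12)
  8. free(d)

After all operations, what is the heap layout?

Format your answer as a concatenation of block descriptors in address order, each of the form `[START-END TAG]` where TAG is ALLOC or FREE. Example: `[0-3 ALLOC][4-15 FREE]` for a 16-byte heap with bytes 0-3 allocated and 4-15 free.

Op 1: a = malloc(12) -> a = 0; heap: [0-11 ALLOC][12-45 FREE]
Op 2: b = malloc(10) -> b = 12; heap: [0-11 ALLOC][12-21 ALLOC][22-45 FREE]
Op 3: c = malloc(9) -> c = 22; heap: [0-11 ALLOC][12-21 ALLOC][22-30 ALLOC][31-45 FREE]
Op 4: free(b) -> (freed b); heap: [0-11 ALLOC][12-21 FREE][22-30 ALLOC][31-45 FREE]
Op 5: free(c) -> (freed c); heap: [0-11 ALLOC][12-45 FREE]
Op 6: free(a) -> (freed a); heap: [0-45 FREE]
Op 7: d = malloc(12) -> d = 0; heap: [0-11 ALLOC][12-45 FREE]
Op 8: free(d) -> (freed d); heap: [0-45 FREE]

Answer: [0-45 FREE]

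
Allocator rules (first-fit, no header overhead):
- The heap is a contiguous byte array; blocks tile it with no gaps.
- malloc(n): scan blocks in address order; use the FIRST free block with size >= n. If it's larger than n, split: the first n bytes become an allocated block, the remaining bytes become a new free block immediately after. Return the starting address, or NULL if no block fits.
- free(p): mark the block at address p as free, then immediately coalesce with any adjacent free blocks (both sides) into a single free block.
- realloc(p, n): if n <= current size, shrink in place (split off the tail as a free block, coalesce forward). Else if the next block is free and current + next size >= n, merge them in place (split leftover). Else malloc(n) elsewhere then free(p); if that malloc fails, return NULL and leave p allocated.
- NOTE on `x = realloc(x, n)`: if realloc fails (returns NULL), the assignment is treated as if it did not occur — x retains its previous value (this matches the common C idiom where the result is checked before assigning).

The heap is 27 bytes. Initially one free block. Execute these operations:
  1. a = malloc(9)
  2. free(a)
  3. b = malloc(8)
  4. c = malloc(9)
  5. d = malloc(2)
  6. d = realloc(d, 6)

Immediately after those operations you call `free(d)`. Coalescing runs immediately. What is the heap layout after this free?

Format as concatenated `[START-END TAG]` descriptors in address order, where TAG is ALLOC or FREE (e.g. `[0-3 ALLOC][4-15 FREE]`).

Answer: [0-7 ALLOC][8-16 ALLOC][17-26 FREE]

Derivation:
Op 1: a = malloc(9) -> a = 0; heap: [0-8 ALLOC][9-26 FREE]
Op 2: free(a) -> (freed a); heap: [0-26 FREE]
Op 3: b = malloc(8) -> b = 0; heap: [0-7 ALLOC][8-26 FREE]
Op 4: c = malloc(9) -> c = 8; heap: [0-7 ALLOC][8-16 ALLOC][17-26 FREE]
Op 5: d = malloc(2) -> d = 17; heap: [0-7 ALLOC][8-16 ALLOC][17-18 ALLOC][19-26 FREE]
Op 6: d = realloc(d, 6) -> d = 17; heap: [0-7 ALLOC][8-16 ALLOC][17-22 ALLOC][23-26 FREE]
free(d): d = 17 -> block [17-22 ALLOC]; mark free, coalesce with adjacent free neighbors -> [0-7 ALLOC][8-16 ALLOC][17-26 FREE]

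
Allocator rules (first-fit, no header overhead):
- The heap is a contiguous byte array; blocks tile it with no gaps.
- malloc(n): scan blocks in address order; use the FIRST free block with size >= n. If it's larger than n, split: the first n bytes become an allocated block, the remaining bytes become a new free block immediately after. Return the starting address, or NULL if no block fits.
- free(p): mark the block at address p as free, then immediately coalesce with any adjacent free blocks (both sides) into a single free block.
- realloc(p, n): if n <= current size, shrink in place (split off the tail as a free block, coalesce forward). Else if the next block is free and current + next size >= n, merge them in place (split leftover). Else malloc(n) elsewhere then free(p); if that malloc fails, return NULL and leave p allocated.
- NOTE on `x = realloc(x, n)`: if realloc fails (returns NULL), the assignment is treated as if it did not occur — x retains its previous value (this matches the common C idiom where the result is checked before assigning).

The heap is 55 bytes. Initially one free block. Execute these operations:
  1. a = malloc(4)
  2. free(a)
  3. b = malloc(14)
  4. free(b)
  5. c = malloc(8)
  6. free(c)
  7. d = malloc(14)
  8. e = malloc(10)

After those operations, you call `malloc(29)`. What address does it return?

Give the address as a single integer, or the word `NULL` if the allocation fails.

Op 1: a = malloc(4) -> a = 0; heap: [0-3 ALLOC][4-54 FREE]
Op 2: free(a) -> (freed a); heap: [0-54 FREE]
Op 3: b = malloc(14) -> b = 0; heap: [0-13 ALLOC][14-54 FREE]
Op 4: free(b) -> (freed b); heap: [0-54 FREE]
Op 5: c = malloc(8) -> c = 0; heap: [0-7 ALLOC][8-54 FREE]
Op 6: free(c) -> (freed c); heap: [0-54 FREE]
Op 7: d = malloc(14) -> d = 0; heap: [0-13 ALLOC][14-54 FREE]
Op 8: e = malloc(10) -> e = 14; heap: [0-13 ALLOC][14-23 ALLOC][24-54 FREE]
malloc(29): first-fit scan over [0-13 ALLOC][14-23 ALLOC][24-54 FREE] -> 24

Answer: 24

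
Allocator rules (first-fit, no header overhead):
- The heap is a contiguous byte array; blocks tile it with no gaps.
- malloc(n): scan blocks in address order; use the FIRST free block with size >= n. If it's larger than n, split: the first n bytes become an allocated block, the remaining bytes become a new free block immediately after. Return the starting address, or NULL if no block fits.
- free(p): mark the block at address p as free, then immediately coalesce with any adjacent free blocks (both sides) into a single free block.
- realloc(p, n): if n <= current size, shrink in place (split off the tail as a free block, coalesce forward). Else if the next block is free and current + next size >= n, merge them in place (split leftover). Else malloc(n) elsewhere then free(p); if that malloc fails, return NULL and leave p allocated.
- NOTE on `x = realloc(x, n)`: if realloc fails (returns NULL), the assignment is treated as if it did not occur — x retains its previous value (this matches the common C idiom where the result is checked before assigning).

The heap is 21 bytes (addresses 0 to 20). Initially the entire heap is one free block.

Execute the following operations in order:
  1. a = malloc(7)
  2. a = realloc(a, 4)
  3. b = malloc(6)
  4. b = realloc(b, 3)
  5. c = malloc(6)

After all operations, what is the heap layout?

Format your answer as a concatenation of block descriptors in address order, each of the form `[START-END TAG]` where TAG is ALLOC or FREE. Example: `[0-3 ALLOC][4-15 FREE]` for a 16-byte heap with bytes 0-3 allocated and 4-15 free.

Answer: [0-3 ALLOC][4-6 ALLOC][7-12 ALLOC][13-20 FREE]

Derivation:
Op 1: a = malloc(7) -> a = 0; heap: [0-6 ALLOC][7-20 FREE]
Op 2: a = realloc(a, 4) -> a = 0; heap: [0-3 ALLOC][4-20 FREE]
Op 3: b = malloc(6) -> b = 4; heap: [0-3 ALLOC][4-9 ALLOC][10-20 FREE]
Op 4: b = realloc(b, 3) -> b = 4; heap: [0-3 ALLOC][4-6 ALLOC][7-20 FREE]
Op 5: c = malloc(6) -> c = 7; heap: [0-3 ALLOC][4-6 ALLOC][7-12 ALLOC][13-20 FREE]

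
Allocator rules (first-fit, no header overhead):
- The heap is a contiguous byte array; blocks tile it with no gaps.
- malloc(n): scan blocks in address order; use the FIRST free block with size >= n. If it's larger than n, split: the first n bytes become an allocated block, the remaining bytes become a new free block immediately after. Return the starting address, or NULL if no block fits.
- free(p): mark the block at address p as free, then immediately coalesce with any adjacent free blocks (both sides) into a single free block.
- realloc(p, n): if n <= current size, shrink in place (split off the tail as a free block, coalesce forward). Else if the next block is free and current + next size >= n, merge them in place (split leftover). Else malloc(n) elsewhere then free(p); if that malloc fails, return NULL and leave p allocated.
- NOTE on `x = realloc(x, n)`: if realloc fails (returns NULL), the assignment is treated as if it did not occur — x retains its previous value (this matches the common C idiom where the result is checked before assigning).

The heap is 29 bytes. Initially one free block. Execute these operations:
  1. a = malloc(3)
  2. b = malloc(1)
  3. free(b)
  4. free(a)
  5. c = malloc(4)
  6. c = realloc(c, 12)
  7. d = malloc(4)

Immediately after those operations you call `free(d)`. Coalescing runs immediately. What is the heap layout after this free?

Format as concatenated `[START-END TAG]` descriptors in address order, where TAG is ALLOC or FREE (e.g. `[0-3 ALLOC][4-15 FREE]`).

Op 1: a = malloc(3) -> a = 0; heap: [0-2 ALLOC][3-28 FREE]
Op 2: b = malloc(1) -> b = 3; heap: [0-2 ALLOC][3-3 ALLOC][4-28 FREE]
Op 3: free(b) -> (freed b); heap: [0-2 ALLOC][3-28 FREE]
Op 4: free(a) -> (freed a); heap: [0-28 FREE]
Op 5: c = malloc(4) -> c = 0; heap: [0-3 ALLOC][4-28 FREE]
Op 6: c = realloc(c, 12) -> c = 0; heap: [0-11 ALLOC][12-28 FREE]
Op 7: d = malloc(4) -> d = 12; heap: [0-11 ALLOC][12-15 ALLOC][16-28 FREE]
free(d): d = 12 -> block [12-15 ALLOC]; mark free, coalesce with adjacent free neighbors -> [0-11 ALLOC][12-28 FREE]

Answer: [0-11 ALLOC][12-28 FREE]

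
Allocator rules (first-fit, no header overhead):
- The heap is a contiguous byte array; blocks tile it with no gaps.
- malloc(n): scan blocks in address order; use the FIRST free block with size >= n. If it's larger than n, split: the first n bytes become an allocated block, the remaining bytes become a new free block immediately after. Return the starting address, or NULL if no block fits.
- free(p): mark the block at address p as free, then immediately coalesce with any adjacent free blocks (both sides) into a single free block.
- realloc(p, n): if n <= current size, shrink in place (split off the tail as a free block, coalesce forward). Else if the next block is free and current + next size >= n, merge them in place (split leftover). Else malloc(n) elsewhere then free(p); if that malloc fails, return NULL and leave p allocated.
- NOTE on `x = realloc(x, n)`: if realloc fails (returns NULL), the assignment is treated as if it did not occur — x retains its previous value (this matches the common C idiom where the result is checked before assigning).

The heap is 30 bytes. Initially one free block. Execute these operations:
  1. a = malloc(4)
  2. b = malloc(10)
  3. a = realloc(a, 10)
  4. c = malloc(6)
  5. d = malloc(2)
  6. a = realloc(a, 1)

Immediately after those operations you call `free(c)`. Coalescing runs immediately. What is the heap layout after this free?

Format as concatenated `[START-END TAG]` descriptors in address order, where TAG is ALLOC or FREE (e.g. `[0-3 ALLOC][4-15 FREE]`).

Answer: [0-1 ALLOC][2-3 FREE][4-13 ALLOC][14-14 ALLOC][15-29 FREE]

Derivation:
Op 1: a = malloc(4) -> a = 0; heap: [0-3 ALLOC][4-29 FREE]
Op 2: b = malloc(10) -> b = 4; heap: [0-3 ALLOC][4-13 ALLOC][14-29 FREE]
Op 3: a = realloc(a, 10) -> a = 14; heap: [0-3 FREE][4-13 ALLOC][14-23 ALLOC][24-29 FREE]
Op 4: c = malloc(6) -> c = 24; heap: [0-3 FREE][4-13 ALLOC][14-23 ALLOC][24-29 ALLOC]
Op 5: d = malloc(2) -> d = 0; heap: [0-1 ALLOC][2-3 FREE][4-13 ALLOC][14-23 ALLOC][24-29 ALLOC]
Op 6: a = realloc(a, 1) -> a = 14; heap: [0-1 ALLOC][2-3 FREE][4-13 ALLOC][14-14 ALLOC][15-23 FREE][24-29 ALLOC]
free(c): c = 24 -> block [24-29 ALLOC]; mark free, coalesce with adjacent free neighbors -> [0-1 ALLOC][2-3 FREE][4-13 ALLOC][14-14 ALLOC][15-29 FREE]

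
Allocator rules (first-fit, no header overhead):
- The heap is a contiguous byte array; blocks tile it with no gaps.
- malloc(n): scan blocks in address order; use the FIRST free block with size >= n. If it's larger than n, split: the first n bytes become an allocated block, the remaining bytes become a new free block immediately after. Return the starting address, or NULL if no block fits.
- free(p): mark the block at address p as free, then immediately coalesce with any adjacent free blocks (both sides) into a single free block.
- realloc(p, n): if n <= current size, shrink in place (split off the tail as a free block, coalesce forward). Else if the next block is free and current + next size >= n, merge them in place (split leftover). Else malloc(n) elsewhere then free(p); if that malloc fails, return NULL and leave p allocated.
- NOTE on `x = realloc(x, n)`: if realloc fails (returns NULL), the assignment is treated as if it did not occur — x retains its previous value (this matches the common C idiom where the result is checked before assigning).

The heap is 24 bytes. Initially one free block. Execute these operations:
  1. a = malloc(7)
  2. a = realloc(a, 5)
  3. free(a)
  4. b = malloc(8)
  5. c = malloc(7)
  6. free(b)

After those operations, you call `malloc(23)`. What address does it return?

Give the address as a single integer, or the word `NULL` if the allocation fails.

Answer: NULL

Derivation:
Op 1: a = malloc(7) -> a = 0; heap: [0-6 ALLOC][7-23 FREE]
Op 2: a = realloc(a, 5) -> a = 0; heap: [0-4 ALLOC][5-23 FREE]
Op 3: free(a) -> (freed a); heap: [0-23 FREE]
Op 4: b = malloc(8) -> b = 0; heap: [0-7 ALLOC][8-23 FREE]
Op 5: c = malloc(7) -> c = 8; heap: [0-7 ALLOC][8-14 ALLOC][15-23 FREE]
Op 6: free(b) -> (freed b); heap: [0-7 FREE][8-14 ALLOC][15-23 FREE]
malloc(23): first-fit scan over [0-7 FREE][8-14 ALLOC][15-23 FREE] -> NULL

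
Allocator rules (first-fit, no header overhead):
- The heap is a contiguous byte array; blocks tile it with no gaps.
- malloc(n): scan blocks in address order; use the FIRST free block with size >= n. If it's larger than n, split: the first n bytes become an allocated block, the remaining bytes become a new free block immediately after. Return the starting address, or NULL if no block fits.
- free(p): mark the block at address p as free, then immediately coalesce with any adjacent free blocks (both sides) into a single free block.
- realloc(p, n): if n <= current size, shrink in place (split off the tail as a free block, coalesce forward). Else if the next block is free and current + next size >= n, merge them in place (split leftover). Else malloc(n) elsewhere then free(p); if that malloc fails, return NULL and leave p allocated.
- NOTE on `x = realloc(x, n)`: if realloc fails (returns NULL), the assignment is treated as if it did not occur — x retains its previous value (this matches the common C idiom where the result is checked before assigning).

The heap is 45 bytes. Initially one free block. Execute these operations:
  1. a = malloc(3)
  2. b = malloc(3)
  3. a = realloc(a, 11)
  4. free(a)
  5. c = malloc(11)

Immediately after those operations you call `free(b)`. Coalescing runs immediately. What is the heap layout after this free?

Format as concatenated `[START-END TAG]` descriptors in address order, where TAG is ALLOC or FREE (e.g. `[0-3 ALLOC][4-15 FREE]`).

Op 1: a = malloc(3) -> a = 0; heap: [0-2 ALLOC][3-44 FREE]
Op 2: b = malloc(3) -> b = 3; heap: [0-2 ALLOC][3-5 ALLOC][6-44 FREE]
Op 3: a = realloc(a, 11) -> a = 6; heap: [0-2 FREE][3-5 ALLOC][6-16 ALLOC][17-44 FREE]
Op 4: free(a) -> (freed a); heap: [0-2 FREE][3-5 ALLOC][6-44 FREE]
Op 5: c = malloc(11) -> c = 6; heap: [0-2 FREE][3-5 ALLOC][6-16 ALLOC][17-44 FREE]
free(b): b = 3 -> block [3-5 ALLOC]; mark free, coalesce with adjacent free neighbors -> [0-5 FREE][6-16 ALLOC][17-44 FREE]

Answer: [0-5 FREE][6-16 ALLOC][17-44 FREE]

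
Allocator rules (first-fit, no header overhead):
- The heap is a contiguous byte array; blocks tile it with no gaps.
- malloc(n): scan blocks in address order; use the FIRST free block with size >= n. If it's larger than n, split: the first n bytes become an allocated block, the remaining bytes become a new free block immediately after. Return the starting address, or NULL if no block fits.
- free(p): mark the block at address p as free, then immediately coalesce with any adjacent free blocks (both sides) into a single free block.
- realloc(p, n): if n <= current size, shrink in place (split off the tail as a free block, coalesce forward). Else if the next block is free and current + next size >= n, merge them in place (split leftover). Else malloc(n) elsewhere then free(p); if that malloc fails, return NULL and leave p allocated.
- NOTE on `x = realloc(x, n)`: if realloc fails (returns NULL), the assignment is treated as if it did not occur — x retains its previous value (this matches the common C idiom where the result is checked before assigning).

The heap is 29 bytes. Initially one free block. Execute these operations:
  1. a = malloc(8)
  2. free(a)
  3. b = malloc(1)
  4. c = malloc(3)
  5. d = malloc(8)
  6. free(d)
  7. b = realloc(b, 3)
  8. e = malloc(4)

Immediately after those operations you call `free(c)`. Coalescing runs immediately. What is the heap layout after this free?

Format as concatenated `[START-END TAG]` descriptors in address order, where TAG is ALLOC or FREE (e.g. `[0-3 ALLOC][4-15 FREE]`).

Answer: [0-3 FREE][4-6 ALLOC][7-10 ALLOC][11-28 FREE]

Derivation:
Op 1: a = malloc(8) -> a = 0; heap: [0-7 ALLOC][8-28 FREE]
Op 2: free(a) -> (freed a); heap: [0-28 FREE]
Op 3: b = malloc(1) -> b = 0; heap: [0-0 ALLOC][1-28 FREE]
Op 4: c = malloc(3) -> c = 1; heap: [0-0 ALLOC][1-3 ALLOC][4-28 FREE]
Op 5: d = malloc(8) -> d = 4; heap: [0-0 ALLOC][1-3 ALLOC][4-11 ALLOC][12-28 FREE]
Op 6: free(d) -> (freed d); heap: [0-0 ALLOC][1-3 ALLOC][4-28 FREE]
Op 7: b = realloc(b, 3) -> b = 4; heap: [0-0 FREE][1-3 ALLOC][4-6 ALLOC][7-28 FREE]
Op 8: e = malloc(4) -> e = 7; heap: [0-0 FREE][1-3 ALLOC][4-6 ALLOC][7-10 ALLOC][11-28 FREE]
free(c): c = 1 -> block [1-3 ALLOC]; mark free, coalesce with adjacent free neighbors -> [0-3 FREE][4-6 ALLOC][7-10 ALLOC][11-28 FREE]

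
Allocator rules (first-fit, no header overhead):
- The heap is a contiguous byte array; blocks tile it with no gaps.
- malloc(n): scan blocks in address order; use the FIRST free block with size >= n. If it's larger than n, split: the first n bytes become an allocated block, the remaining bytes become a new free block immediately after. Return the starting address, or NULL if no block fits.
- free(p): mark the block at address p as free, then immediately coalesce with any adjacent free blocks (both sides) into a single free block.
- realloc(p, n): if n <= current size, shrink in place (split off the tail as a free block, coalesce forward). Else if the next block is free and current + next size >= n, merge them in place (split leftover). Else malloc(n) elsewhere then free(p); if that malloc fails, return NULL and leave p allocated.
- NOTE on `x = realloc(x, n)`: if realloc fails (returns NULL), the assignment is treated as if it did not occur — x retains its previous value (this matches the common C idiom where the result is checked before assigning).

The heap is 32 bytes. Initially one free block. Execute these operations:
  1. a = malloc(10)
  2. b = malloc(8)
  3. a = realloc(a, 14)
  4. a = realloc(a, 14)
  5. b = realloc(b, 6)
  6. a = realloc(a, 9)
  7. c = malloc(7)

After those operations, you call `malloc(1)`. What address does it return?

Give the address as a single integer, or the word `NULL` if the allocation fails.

Answer: 7

Derivation:
Op 1: a = malloc(10) -> a = 0; heap: [0-9 ALLOC][10-31 FREE]
Op 2: b = malloc(8) -> b = 10; heap: [0-9 ALLOC][10-17 ALLOC][18-31 FREE]
Op 3: a = realloc(a, 14) -> a = 18; heap: [0-9 FREE][10-17 ALLOC][18-31 ALLOC]
Op 4: a = realloc(a, 14) -> a = 18; heap: [0-9 FREE][10-17 ALLOC][18-31 ALLOC]
Op 5: b = realloc(b, 6) -> b = 10; heap: [0-9 FREE][10-15 ALLOC][16-17 FREE][18-31 ALLOC]
Op 6: a = realloc(a, 9) -> a = 18; heap: [0-9 FREE][10-15 ALLOC][16-17 FREE][18-26 ALLOC][27-31 FREE]
Op 7: c = malloc(7) -> c = 0; heap: [0-6 ALLOC][7-9 FREE][10-15 ALLOC][16-17 FREE][18-26 ALLOC][27-31 FREE]
malloc(1): first-fit scan over [0-6 ALLOC][7-9 FREE][10-15 ALLOC][16-17 FREE][18-26 ALLOC][27-31 FREE] -> 7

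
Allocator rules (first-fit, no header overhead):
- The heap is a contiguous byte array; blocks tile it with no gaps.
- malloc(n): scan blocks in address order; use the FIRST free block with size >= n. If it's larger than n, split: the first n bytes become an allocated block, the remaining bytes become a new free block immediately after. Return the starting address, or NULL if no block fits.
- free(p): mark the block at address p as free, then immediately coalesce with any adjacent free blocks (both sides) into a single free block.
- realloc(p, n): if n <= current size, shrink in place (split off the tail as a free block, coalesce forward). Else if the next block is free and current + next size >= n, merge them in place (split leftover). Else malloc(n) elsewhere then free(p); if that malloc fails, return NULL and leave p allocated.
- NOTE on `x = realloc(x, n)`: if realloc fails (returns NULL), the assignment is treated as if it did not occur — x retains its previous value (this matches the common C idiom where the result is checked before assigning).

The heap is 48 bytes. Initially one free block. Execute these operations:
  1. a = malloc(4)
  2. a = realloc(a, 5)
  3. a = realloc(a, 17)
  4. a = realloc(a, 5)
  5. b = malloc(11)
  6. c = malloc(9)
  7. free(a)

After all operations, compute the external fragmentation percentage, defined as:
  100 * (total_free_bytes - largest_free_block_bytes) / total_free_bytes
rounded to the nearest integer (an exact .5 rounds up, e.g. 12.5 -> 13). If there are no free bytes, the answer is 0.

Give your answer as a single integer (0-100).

Op 1: a = malloc(4) -> a = 0; heap: [0-3 ALLOC][4-47 FREE]
Op 2: a = realloc(a, 5) -> a = 0; heap: [0-4 ALLOC][5-47 FREE]
Op 3: a = realloc(a, 17) -> a = 0; heap: [0-16 ALLOC][17-47 FREE]
Op 4: a = realloc(a, 5) -> a = 0; heap: [0-4 ALLOC][5-47 FREE]
Op 5: b = malloc(11) -> b = 5; heap: [0-4 ALLOC][5-15 ALLOC][16-47 FREE]
Op 6: c = malloc(9) -> c = 16; heap: [0-4 ALLOC][5-15 ALLOC][16-24 ALLOC][25-47 FREE]
Op 7: free(a) -> (freed a); heap: [0-4 FREE][5-15 ALLOC][16-24 ALLOC][25-47 FREE]
Free blocks: [5 23] total_free=28 largest=23 -> 100*(28-23)/28 = 500/28 ≈ 17.857 -> rounds to 18

Answer: 18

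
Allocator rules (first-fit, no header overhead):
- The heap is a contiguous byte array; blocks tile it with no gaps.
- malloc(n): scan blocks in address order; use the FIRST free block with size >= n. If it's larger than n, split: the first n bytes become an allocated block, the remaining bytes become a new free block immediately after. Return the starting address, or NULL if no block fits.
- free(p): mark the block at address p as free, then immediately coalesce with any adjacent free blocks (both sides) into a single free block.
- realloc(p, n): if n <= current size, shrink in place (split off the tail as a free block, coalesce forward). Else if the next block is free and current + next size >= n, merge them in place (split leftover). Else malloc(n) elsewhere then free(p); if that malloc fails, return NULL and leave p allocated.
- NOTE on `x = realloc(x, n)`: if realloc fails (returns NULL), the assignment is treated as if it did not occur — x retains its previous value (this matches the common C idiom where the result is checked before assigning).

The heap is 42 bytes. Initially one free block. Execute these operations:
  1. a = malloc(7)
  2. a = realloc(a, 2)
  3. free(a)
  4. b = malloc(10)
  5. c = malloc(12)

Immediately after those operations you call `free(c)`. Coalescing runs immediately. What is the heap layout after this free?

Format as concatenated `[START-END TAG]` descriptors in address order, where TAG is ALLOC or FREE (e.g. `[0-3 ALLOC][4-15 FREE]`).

Answer: [0-9 ALLOC][10-41 FREE]

Derivation:
Op 1: a = malloc(7) -> a = 0; heap: [0-6 ALLOC][7-41 FREE]
Op 2: a = realloc(a, 2) -> a = 0; heap: [0-1 ALLOC][2-41 FREE]
Op 3: free(a) -> (freed a); heap: [0-41 FREE]
Op 4: b = malloc(10) -> b = 0; heap: [0-9 ALLOC][10-41 FREE]
Op 5: c = malloc(12) -> c = 10; heap: [0-9 ALLOC][10-21 ALLOC][22-41 FREE]
free(c): c = 10 -> block [10-21 ALLOC]; mark free, coalesce with adjacent free neighbors -> [0-9 ALLOC][10-41 FREE]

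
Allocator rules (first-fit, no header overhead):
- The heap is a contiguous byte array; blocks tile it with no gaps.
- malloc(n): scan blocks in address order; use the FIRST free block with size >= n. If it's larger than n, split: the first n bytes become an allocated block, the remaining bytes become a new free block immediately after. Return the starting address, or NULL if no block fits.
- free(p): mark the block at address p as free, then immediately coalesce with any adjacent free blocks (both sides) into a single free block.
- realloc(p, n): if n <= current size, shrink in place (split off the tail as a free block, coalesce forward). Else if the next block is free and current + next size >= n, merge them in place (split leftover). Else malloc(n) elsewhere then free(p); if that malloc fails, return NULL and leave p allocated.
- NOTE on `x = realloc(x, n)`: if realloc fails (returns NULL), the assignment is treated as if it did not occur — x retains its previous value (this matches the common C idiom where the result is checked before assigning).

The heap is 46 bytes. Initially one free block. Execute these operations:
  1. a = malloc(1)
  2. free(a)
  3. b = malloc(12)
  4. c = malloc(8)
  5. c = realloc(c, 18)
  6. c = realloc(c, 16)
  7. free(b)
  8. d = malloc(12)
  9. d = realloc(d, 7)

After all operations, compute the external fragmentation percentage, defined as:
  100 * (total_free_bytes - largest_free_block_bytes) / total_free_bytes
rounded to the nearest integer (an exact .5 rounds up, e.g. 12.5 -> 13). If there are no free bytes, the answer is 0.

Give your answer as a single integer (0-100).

Answer: 22

Derivation:
Op 1: a = malloc(1) -> a = 0; heap: [0-0 ALLOC][1-45 FREE]
Op 2: free(a) -> (freed a); heap: [0-45 FREE]
Op 3: b = malloc(12) -> b = 0; heap: [0-11 ALLOC][12-45 FREE]
Op 4: c = malloc(8) -> c = 12; heap: [0-11 ALLOC][12-19 ALLOC][20-45 FREE]
Op 5: c = realloc(c, 18) -> c = 12; heap: [0-11 ALLOC][12-29 ALLOC][30-45 FREE]
Op 6: c = realloc(c, 16) -> c = 12; heap: [0-11 ALLOC][12-27 ALLOC][28-45 FREE]
Op 7: free(b) -> (freed b); heap: [0-11 FREE][12-27 ALLOC][28-45 FREE]
Op 8: d = malloc(12) -> d = 0; heap: [0-11 ALLOC][12-27 ALLOC][28-45 FREE]
Op 9: d = realloc(d, 7) -> d = 0; heap: [0-6 ALLOC][7-11 FREE][12-27 ALLOC][28-45 FREE]
Free blocks: [5 18] total_free=23 largest=18 -> 100*(23-18)/23 = 500/23 ≈ 21.739 -> rounds to 22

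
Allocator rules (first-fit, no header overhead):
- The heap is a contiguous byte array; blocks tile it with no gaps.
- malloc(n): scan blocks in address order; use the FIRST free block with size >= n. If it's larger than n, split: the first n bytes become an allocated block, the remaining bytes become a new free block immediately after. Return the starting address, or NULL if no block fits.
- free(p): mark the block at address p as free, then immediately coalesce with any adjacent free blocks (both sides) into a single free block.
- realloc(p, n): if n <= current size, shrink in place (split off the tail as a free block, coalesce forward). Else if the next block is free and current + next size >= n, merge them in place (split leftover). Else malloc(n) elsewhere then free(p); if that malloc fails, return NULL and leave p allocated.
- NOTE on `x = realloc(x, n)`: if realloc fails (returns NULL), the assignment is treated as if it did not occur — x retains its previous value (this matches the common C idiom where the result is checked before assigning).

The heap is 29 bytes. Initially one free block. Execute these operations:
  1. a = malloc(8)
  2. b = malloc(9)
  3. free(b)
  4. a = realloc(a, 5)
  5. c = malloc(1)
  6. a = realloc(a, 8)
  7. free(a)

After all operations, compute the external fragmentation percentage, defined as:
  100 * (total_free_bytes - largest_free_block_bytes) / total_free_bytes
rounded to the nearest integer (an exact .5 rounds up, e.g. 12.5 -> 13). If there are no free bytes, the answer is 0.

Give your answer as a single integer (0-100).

Op 1: a = malloc(8) -> a = 0; heap: [0-7 ALLOC][8-28 FREE]
Op 2: b = malloc(9) -> b = 8; heap: [0-7 ALLOC][8-16 ALLOC][17-28 FREE]
Op 3: free(b) -> (freed b); heap: [0-7 ALLOC][8-28 FREE]
Op 4: a = realloc(a, 5) -> a = 0; heap: [0-4 ALLOC][5-28 FREE]
Op 5: c = malloc(1) -> c = 5; heap: [0-4 ALLOC][5-5 ALLOC][6-28 FREE]
Op 6: a = realloc(a, 8) -> a = 6; heap: [0-4 FREE][5-5 ALLOC][6-13 ALLOC][14-28 FREE]
Op 7: free(a) -> (freed a); heap: [0-4 FREE][5-5 ALLOC][6-28 FREE]
Free blocks: [5 23] total_free=28 largest=23 -> 100*(28-23)/28 = 500/28 ≈ 17.857 -> rounds to 18

Answer: 18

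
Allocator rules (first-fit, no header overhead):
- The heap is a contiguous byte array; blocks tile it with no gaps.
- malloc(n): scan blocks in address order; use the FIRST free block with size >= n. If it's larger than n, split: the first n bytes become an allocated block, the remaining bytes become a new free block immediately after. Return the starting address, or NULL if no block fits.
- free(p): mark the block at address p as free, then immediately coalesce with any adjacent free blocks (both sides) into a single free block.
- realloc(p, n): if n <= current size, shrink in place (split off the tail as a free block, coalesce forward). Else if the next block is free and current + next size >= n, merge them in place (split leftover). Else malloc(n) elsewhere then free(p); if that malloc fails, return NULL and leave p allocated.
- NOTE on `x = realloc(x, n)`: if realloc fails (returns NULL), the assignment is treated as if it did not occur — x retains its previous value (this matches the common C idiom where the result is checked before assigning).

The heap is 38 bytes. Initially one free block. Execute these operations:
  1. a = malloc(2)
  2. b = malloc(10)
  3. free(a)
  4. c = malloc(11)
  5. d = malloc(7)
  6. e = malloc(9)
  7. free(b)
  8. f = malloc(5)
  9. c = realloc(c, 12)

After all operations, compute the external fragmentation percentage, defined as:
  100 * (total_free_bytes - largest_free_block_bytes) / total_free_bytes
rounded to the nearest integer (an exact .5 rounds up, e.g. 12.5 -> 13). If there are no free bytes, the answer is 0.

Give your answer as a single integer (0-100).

Answer: 47

Derivation:
Op 1: a = malloc(2) -> a = 0; heap: [0-1 ALLOC][2-37 FREE]
Op 2: b = malloc(10) -> b = 2; heap: [0-1 ALLOC][2-11 ALLOC][12-37 FREE]
Op 3: free(a) -> (freed a); heap: [0-1 FREE][2-11 ALLOC][12-37 FREE]
Op 4: c = malloc(11) -> c = 12; heap: [0-1 FREE][2-11 ALLOC][12-22 ALLOC][23-37 FREE]
Op 5: d = malloc(7) -> d = 23; heap: [0-1 FREE][2-11 ALLOC][12-22 ALLOC][23-29 ALLOC][30-37 FREE]
Op 6: e = malloc(9) -> e = NULL; heap: [0-1 FREE][2-11 ALLOC][12-22 ALLOC][23-29 ALLOC][30-37 FREE]
Op 7: free(b) -> (freed b); heap: [0-11 FREE][12-22 ALLOC][23-29 ALLOC][30-37 FREE]
Op 8: f = malloc(5) -> f = 0; heap: [0-4 ALLOC][5-11 FREE][12-22 ALLOC][23-29 ALLOC][30-37 FREE]
Op 9: c = realloc(c, 12) -> NULL (c unchanged); heap: [0-4 ALLOC][5-11 FREE][12-22 ALLOC][23-29 ALLOC][30-37 FREE]
Free blocks: [7 8] total_free=15 largest=8 -> 100*(15-8)/15 = 700/15 ≈ 46.667 -> rounds to 47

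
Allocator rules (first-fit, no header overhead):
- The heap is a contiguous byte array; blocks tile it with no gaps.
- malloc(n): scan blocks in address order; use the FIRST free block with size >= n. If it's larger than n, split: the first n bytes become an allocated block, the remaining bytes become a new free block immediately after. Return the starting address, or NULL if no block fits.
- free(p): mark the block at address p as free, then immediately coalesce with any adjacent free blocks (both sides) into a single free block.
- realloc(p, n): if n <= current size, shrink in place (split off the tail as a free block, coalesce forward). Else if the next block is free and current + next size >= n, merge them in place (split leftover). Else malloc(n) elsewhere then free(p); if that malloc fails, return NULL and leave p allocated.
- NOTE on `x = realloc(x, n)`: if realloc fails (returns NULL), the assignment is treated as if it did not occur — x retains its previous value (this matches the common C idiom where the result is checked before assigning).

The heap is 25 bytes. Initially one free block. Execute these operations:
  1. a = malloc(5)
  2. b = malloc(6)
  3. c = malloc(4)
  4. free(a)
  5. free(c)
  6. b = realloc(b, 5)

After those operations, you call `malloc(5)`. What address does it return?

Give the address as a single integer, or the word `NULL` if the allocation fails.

Op 1: a = malloc(5) -> a = 0; heap: [0-4 ALLOC][5-24 FREE]
Op 2: b = malloc(6) -> b = 5; heap: [0-4 ALLOC][5-10 ALLOC][11-24 FREE]
Op 3: c = malloc(4) -> c = 11; heap: [0-4 ALLOC][5-10 ALLOC][11-14 ALLOC][15-24 FREE]
Op 4: free(a) -> (freed a); heap: [0-4 FREE][5-10 ALLOC][11-14 ALLOC][15-24 FREE]
Op 5: free(c) -> (freed c); heap: [0-4 FREE][5-10 ALLOC][11-24 FREE]
Op 6: b = realloc(b, 5) -> b = 5; heap: [0-4 FREE][5-9 ALLOC][10-24 FREE]
malloc(5): first-fit scan over [0-4 FREE][5-9 ALLOC][10-24 FREE] -> 0

Answer: 0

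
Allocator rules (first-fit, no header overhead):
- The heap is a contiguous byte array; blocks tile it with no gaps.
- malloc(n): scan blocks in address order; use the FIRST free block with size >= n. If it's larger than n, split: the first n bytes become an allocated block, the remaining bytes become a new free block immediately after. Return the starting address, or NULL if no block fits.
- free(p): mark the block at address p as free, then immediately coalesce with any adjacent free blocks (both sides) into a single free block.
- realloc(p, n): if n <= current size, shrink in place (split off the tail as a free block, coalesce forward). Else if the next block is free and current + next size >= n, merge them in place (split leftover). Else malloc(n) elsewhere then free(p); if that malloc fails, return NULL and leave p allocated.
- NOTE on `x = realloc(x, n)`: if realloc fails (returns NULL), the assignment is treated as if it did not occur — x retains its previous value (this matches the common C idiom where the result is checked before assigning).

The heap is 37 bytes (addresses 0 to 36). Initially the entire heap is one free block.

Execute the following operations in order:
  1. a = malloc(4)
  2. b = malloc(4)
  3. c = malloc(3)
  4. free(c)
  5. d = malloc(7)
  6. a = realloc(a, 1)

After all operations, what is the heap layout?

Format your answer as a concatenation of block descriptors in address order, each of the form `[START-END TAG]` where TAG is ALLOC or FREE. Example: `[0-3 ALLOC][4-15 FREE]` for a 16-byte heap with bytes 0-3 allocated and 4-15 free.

Op 1: a = malloc(4) -> a = 0; heap: [0-3 ALLOC][4-36 FREE]
Op 2: b = malloc(4) -> b = 4; heap: [0-3 ALLOC][4-7 ALLOC][8-36 FREE]
Op 3: c = malloc(3) -> c = 8; heap: [0-3 ALLOC][4-7 ALLOC][8-10 ALLOC][11-36 FREE]
Op 4: free(c) -> (freed c); heap: [0-3 ALLOC][4-7 ALLOC][8-36 FREE]
Op 5: d = malloc(7) -> d = 8; heap: [0-3 ALLOC][4-7 ALLOC][8-14 ALLOC][15-36 FREE]
Op 6: a = realloc(a, 1) -> a = 0; heap: [0-0 ALLOC][1-3 FREE][4-7 ALLOC][8-14 ALLOC][15-36 FREE]

Answer: [0-0 ALLOC][1-3 FREE][4-7 ALLOC][8-14 ALLOC][15-36 FREE]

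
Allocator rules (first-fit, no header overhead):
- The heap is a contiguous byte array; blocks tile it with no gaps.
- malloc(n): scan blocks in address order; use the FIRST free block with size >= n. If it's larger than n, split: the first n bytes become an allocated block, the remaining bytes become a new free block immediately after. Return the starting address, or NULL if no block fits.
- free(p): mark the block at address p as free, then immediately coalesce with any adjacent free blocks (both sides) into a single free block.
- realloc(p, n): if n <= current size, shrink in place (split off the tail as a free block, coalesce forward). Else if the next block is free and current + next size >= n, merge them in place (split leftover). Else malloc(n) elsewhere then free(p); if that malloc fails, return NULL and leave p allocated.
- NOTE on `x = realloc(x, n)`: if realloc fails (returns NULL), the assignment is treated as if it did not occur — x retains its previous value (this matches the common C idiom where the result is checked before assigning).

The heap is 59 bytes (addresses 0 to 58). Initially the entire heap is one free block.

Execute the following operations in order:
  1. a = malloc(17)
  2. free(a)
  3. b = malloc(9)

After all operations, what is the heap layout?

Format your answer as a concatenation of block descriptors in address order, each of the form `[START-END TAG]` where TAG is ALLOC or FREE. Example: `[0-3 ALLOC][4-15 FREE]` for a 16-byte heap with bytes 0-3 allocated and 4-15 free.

Op 1: a = malloc(17) -> a = 0; heap: [0-16 ALLOC][17-58 FREE]
Op 2: free(a) -> (freed a); heap: [0-58 FREE]
Op 3: b = malloc(9) -> b = 0; heap: [0-8 ALLOC][9-58 FREE]

Answer: [0-8 ALLOC][9-58 FREE]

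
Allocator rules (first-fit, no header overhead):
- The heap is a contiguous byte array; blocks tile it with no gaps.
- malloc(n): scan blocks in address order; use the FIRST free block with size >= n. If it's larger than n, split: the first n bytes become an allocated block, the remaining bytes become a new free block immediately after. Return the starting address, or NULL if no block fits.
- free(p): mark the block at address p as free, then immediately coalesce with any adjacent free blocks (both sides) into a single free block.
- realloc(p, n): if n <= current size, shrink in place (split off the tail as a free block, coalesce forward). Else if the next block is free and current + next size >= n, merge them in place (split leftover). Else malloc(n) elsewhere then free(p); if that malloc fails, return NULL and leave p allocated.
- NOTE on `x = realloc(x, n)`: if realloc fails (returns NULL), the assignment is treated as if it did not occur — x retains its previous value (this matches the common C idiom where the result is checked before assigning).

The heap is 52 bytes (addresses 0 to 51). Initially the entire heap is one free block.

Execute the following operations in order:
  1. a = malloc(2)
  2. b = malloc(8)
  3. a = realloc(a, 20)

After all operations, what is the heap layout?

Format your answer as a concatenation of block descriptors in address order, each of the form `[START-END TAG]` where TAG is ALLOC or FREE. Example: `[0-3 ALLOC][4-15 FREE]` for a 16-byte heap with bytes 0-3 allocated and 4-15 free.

Op 1: a = malloc(2) -> a = 0; heap: [0-1 ALLOC][2-51 FREE]
Op 2: b = malloc(8) -> b = 2; heap: [0-1 ALLOC][2-9 ALLOC][10-51 FREE]
Op 3: a = realloc(a, 20) -> a = 10; heap: [0-1 FREE][2-9 ALLOC][10-29 ALLOC][30-51 FREE]

Answer: [0-1 FREE][2-9 ALLOC][10-29 ALLOC][30-51 FREE]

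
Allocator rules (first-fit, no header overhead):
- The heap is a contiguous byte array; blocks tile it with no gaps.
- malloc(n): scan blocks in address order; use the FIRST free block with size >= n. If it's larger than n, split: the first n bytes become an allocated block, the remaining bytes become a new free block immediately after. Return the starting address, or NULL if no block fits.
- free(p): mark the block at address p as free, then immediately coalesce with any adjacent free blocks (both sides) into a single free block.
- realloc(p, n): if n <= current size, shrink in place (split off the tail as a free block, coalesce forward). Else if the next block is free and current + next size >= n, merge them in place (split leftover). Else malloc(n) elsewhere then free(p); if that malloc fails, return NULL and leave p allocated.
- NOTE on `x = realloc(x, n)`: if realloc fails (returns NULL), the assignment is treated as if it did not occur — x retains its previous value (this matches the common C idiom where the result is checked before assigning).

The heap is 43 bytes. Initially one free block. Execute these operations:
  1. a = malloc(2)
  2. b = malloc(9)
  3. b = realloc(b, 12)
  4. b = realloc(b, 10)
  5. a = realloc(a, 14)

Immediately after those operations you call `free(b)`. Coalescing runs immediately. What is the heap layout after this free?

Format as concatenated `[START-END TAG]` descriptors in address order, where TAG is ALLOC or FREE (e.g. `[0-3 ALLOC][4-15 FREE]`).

Op 1: a = malloc(2) -> a = 0; heap: [0-1 ALLOC][2-42 FREE]
Op 2: b = malloc(9) -> b = 2; heap: [0-1 ALLOC][2-10 ALLOC][11-42 FREE]
Op 3: b = realloc(b, 12) -> b = 2; heap: [0-1 ALLOC][2-13 ALLOC][14-42 FREE]
Op 4: b = realloc(b, 10) -> b = 2; heap: [0-1 ALLOC][2-11 ALLOC][12-42 FREE]
Op 5: a = realloc(a, 14) -> a = 12; heap: [0-1 FREE][2-11 ALLOC][12-25 ALLOC][26-42 FREE]
free(b): b = 2 -> block [2-11 ALLOC]; mark free, coalesce with adjacent free neighbors -> [0-11 FREE][12-25 ALLOC][26-42 FREE]

Answer: [0-11 FREE][12-25 ALLOC][26-42 FREE]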